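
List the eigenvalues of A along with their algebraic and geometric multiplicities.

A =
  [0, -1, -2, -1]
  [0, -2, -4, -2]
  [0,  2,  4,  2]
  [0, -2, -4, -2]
λ = 0: alg = 4, geom = 3

Step 1 — factor the characteristic polynomial to read off the algebraic multiplicities:
  χ_A(x) = x^4

Step 2 — compute geometric multiplicities via the rank-nullity identity g(λ) = n − rank(A − λI):
  rank(A − (0)·I) = 1, so dim ker(A − (0)·I) = n − 1 = 3

Summary:
  λ = 0: algebraic multiplicity = 4, geometric multiplicity = 3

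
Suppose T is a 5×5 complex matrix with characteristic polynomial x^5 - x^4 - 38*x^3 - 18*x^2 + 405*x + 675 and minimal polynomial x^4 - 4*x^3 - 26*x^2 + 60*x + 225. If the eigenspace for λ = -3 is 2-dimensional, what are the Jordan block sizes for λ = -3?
Block sizes for λ = -3: [2, 1]

Step 1 — from the characteristic polynomial, algebraic multiplicity of λ = -3 is 3. From dim ker(T − (-3)·I) = 2, there are exactly 2 Jordan blocks for λ = -3.
Step 2 — from the minimal polynomial, the factor (x + 3)^2 tells us the largest block for λ = -3 has size 2.
Step 3 — with total size 3, 2 blocks, and largest block 2, the block sizes (in nonincreasing order) are [2, 1].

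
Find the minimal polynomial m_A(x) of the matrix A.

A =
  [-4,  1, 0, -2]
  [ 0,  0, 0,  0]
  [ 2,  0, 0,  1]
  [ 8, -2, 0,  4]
x^2

The characteristic polynomial is χ_A(x) = x^4, so the eigenvalues are known. The minimal polynomial is
  m_A(x) = Π_λ (x − λ)^{k_λ}
where k_λ is the size of the *largest* Jordan block for λ (equivalently, the smallest k with (A − λI)^k v = 0 for every generalised eigenvector v of λ).

  λ = 0: largest Jordan block has size 2, contributing (x − 0)^2

So m_A(x) = x^2 = x^2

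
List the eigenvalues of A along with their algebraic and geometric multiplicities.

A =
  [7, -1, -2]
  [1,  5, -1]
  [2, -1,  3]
λ = 5: alg = 3, geom = 1

Step 1 — factor the characteristic polynomial to read off the algebraic multiplicities:
  χ_A(x) = (x - 5)^3

Step 2 — compute geometric multiplicities via the rank-nullity identity g(λ) = n − rank(A − λI):
  rank(A − (5)·I) = 2, so dim ker(A − (5)·I) = n − 2 = 1

Summary:
  λ = 5: algebraic multiplicity = 3, geometric multiplicity = 1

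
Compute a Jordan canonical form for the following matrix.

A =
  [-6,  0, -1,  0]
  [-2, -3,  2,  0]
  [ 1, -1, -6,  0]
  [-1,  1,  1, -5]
J_3(-5) ⊕ J_1(-5)

The characteristic polynomial is
  det(x·I − A) = x^4 + 20*x^3 + 150*x^2 + 500*x + 625 = (x + 5)^4

Eigenvalues and multiplicities (the geometric multiplicity of λ is n − rank(A − λI), which equals the number of Jordan blocks for λ):
  λ = -5: algebraic multiplicity = 4, geometric multiplicity = 2

Determining the block sizes for each eigenvalue:
  λ = -5: with am = 4 and gm = 2, the partition is not yet determined (e.g. several partitions of 4 into 2 parts exist). Let N = A − (-5)·I. Computing rank(N^1) = 2, rank(N^2) = 1, rank(N^3) = 0; the number of blocks of size ≥ j is rank(N^{j−1}) − rank(N^j), giving [2, 1, 1]. So we have 1 block(s) of size 3, 1 block(s) of size 1 → block sizes [3, 1]

Assembling the blocks gives a Jordan form
J =
  [-5,  1,  0,  0]
  [ 0, -5,  1,  0]
  [ 0,  0, -5,  0]
  [ 0,  0,  0, -5]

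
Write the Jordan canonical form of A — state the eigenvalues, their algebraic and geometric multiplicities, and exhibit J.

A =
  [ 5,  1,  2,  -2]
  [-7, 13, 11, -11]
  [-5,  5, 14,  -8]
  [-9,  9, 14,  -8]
J_3(6) ⊕ J_1(6)

The characteristic polynomial is
  det(x·I − A) = x^4 - 24*x^3 + 216*x^2 - 864*x + 1296 = (x - 6)^4

Eigenvalues and multiplicities (the geometric multiplicity of λ is n − rank(A − λI), which equals the number of Jordan blocks for λ):
  λ = 6: algebraic multiplicity = 4, geometric multiplicity = 2

Determining the block sizes for each eigenvalue:
  λ = 6: with am = 4 and gm = 2, the partition is not yet determined (e.g. several partitions of 4 into 2 parts exist). Let N = A − (6)·I. Computing rank(N^1) = 2, rank(N^2) = 1, rank(N^3) = 0; the number of blocks of size ≥ j is rank(N^{j−1}) − rank(N^j), giving [2, 1, 1]. So we have 1 block(s) of size 3, 1 block(s) of size 1 → block sizes [3, 1]

Assembling the blocks gives a Jordan form
J =
  [6, 1, 0, 0]
  [0, 6, 1, 0]
  [0, 0, 6, 0]
  [0, 0, 0, 6]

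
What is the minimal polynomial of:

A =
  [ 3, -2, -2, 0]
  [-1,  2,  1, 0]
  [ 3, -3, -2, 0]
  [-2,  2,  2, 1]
x^2 - 2*x + 1

The characteristic polynomial is χ_A(x) = (x - 1)^4, so the eigenvalues are known. The minimal polynomial is
  m_A(x) = Π_λ (x − λ)^{k_λ}
where k_λ is the size of the *largest* Jordan block for λ (equivalently, the smallest k with (A − λI)^k v = 0 for every generalised eigenvector v of λ).

  λ = 1: largest Jordan block has size 2, contributing (x − 1)^2

So m_A(x) = (x - 1)^2 = x^2 - 2*x + 1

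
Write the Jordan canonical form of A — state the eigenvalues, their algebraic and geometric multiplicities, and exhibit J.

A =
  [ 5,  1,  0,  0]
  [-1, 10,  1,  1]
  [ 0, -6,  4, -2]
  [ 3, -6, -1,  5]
J_3(6) ⊕ J_1(6)

The characteristic polynomial is
  det(x·I − A) = x^4 - 24*x^3 + 216*x^2 - 864*x + 1296 = (x - 6)^4

Eigenvalues and multiplicities (the geometric multiplicity of λ is n − rank(A − λI), which equals the number of Jordan blocks for λ):
  λ = 6: algebraic multiplicity = 4, geometric multiplicity = 2

Determining the block sizes for each eigenvalue:
  λ = 6: with am = 4 and gm = 2, the partition is not yet determined (e.g. several partitions of 4 into 2 parts exist). Let N = A − (6)·I. Computing rank(N^1) = 2, rank(N^2) = 1, rank(N^3) = 0; the number of blocks of size ≥ j is rank(N^{j−1}) − rank(N^j), giving [2, 1, 1]. So we have 1 block(s) of size 3, 1 block(s) of size 1 → block sizes [3, 1]

Assembling the blocks gives a Jordan form
J =
  [6, 1, 0, 0]
  [0, 6, 1, 0]
  [0, 0, 6, 0]
  [0, 0, 0, 6]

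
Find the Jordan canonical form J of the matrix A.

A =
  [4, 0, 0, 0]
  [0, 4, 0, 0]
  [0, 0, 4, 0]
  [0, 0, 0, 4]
J_1(4) ⊕ J_1(4) ⊕ J_1(4) ⊕ J_1(4)

The characteristic polynomial is
  det(x·I − A) = x^4 - 16*x^3 + 96*x^2 - 256*x + 256 = (x - 4)^4

Eigenvalues and multiplicities (the geometric multiplicity of λ is n − rank(A − λI), which equals the number of Jordan blocks for λ):
  λ = 4: algebraic multiplicity = 4, geometric multiplicity = 4

Determining the block sizes for each eigenvalue:
  λ = 4: gm = am = 4, so every block has size 1 → block sizes [1, 1, 1, 1]

Assembling the blocks gives a Jordan form
J =
  [4, 0, 0, 0]
  [0, 4, 0, 0]
  [0, 0, 4, 0]
  [0, 0, 0, 4]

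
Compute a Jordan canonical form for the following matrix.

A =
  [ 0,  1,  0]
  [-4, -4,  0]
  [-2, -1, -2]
J_2(-2) ⊕ J_1(-2)

The characteristic polynomial is
  det(x·I − A) = x^3 + 6*x^2 + 12*x + 8 = (x + 2)^3

Eigenvalues and multiplicities (the geometric multiplicity of λ is n − rank(A − λI), which equals the number of Jordan blocks for λ):
  λ = -2: algebraic multiplicity = 3, geometric multiplicity = 2

Determining the block sizes for each eigenvalue:
  λ = -2: 2 blocks summing to 3 forces exactly one block of size 2 and the rest size 1 → block sizes [2, 1]

Assembling the blocks gives a Jordan form
J =
  [-2,  1,  0]
  [ 0, -2,  0]
  [ 0,  0, -2]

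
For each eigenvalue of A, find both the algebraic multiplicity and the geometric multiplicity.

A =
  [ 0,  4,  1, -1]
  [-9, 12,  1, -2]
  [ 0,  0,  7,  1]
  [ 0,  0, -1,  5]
λ = 6: alg = 4, geom = 2

Step 1 — factor the characteristic polynomial to read off the algebraic multiplicities:
  χ_A(x) = (x - 6)^4

Step 2 — compute geometric multiplicities via the rank-nullity identity g(λ) = n − rank(A − λI):
  rank(A − (6)·I) = 2, so dim ker(A − (6)·I) = n − 2 = 2

Summary:
  λ = 6: algebraic multiplicity = 4, geometric multiplicity = 2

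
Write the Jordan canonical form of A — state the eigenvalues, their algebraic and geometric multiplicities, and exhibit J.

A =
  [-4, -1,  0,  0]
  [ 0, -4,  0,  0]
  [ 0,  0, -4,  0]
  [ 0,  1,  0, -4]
J_2(-4) ⊕ J_1(-4) ⊕ J_1(-4)

The characteristic polynomial is
  det(x·I − A) = x^4 + 16*x^3 + 96*x^2 + 256*x + 256 = (x + 4)^4

Eigenvalues and multiplicities (the geometric multiplicity of λ is n − rank(A − λI), which equals the number of Jordan blocks for λ):
  λ = -4: algebraic multiplicity = 4, geometric multiplicity = 3

Determining the block sizes for each eigenvalue:
  λ = -4: 3 blocks summing to 4 forces exactly one block of size 2 and the rest size 1 → block sizes [2, 1, 1]

Assembling the blocks gives a Jordan form
J =
  [-4,  1,  0,  0]
  [ 0, -4,  0,  0]
  [ 0,  0, -4,  0]
  [ 0,  0,  0, -4]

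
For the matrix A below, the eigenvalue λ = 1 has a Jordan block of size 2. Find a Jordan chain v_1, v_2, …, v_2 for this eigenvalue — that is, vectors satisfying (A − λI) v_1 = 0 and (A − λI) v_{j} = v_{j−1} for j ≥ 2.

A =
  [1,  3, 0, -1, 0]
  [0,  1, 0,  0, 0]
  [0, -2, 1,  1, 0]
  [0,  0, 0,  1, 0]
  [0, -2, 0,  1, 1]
A Jordan chain for λ = 1 of length 2:
v_1 = (3, 0, -2, 0, -2)ᵀ
v_2 = (0, 1, 0, 0, 0)ᵀ

Let N = A − (1)·I. We want v_2 with N^2 v_2 = 0 but N^1 v_2 ≠ 0; then v_{j-1} := N · v_j for j = 2, …, 2.

Pick v_2 = (0, 1, 0, 0, 0)ᵀ.
Then v_1 = N · v_2 = (3, 0, -2, 0, -2)ᵀ.

Sanity check: (A − (1)·I) v_1 = (0, 0, 0, 0, 0)ᵀ = 0. ✓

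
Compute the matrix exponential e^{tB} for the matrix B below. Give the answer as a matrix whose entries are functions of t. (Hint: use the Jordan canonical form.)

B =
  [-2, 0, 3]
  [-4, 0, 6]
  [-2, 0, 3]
e^{tB} =
  [3 - 2*exp(t), 0, 3*exp(t) - 3]
  [4 - 4*exp(t), 1, 6*exp(t) - 6]
  [2 - 2*exp(t), 0, 3*exp(t) - 2]

Strategy: write B = P · J · P⁻¹ where J is a Jordan canonical form, so e^{tB} = P · e^{tJ} · P⁻¹, and e^{tJ} can be computed block-by-block.

B has Jordan form
J =
  [0, 0, 0]
  [0, 0, 0]
  [0, 0, 1]
(up to reordering of blocks).

Per-block formulas:
  For a 1×1 block at λ = 0: exp(t · [0]) = [e^(0t)].
  For a 1×1 block at λ = 1: exp(t · [1]) = [e^(1t)].

After assembling e^{tJ} and conjugating by P, we get:

e^{tB} =
  [3 - 2*exp(t), 0, 3*exp(t) - 3]
  [4 - 4*exp(t), 1, 6*exp(t) - 6]
  [2 - 2*exp(t), 0, 3*exp(t) - 2]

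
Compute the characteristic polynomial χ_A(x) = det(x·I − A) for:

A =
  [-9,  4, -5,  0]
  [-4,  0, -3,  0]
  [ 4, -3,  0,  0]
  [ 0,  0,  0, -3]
x^4 + 12*x^3 + 54*x^2 + 108*x + 81

Expanding det(x·I − A) (e.g. by cofactor expansion or by noting that A is similar to its Jordan form J, which has the same characteristic polynomial as A) gives
  χ_A(x) = x^4 + 12*x^3 + 54*x^2 + 108*x + 81
which factors as (x + 3)^4. The eigenvalues (with algebraic multiplicities) are λ = -3 with multiplicity 4.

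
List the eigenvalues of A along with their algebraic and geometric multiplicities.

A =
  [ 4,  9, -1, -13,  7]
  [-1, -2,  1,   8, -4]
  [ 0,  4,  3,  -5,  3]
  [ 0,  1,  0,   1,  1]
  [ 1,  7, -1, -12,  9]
λ = 3: alg = 5, geom = 2

Step 1 — factor the characteristic polynomial to read off the algebraic multiplicities:
  χ_A(x) = (x - 3)^5

Step 2 — compute geometric multiplicities via the rank-nullity identity g(λ) = n − rank(A − λI):
  rank(A − (3)·I) = 3, so dim ker(A − (3)·I) = n − 3 = 2

Summary:
  λ = 3: algebraic multiplicity = 5, geometric multiplicity = 2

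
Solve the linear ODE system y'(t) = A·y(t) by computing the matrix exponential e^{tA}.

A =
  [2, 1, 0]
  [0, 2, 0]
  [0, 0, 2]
e^{tA} =
  [exp(2*t), t*exp(2*t), 0]
  [0, exp(2*t), 0]
  [0, 0, exp(2*t)]

Strategy: write A = P · J · P⁻¹ where J is a Jordan canonical form, so e^{tA} = P · e^{tJ} · P⁻¹, and e^{tJ} can be computed block-by-block.

A has Jordan form
J =
  [2, 1, 0]
  [0, 2, 0]
  [0, 0, 2]
(up to reordering of blocks).

Per-block formulas:
  For a 2×2 Jordan block J_2(2): exp(t · J_2(2)) = e^(2t)·(I + t·N), where N is the 2×2 nilpotent shift.
  For a 1×1 block at λ = 2: exp(t · [2]) = [e^(2t)].

After assembling e^{tJ} and conjugating by P, we get:

e^{tA} =
  [exp(2*t), t*exp(2*t), 0]
  [0, exp(2*t), 0]
  [0, 0, exp(2*t)]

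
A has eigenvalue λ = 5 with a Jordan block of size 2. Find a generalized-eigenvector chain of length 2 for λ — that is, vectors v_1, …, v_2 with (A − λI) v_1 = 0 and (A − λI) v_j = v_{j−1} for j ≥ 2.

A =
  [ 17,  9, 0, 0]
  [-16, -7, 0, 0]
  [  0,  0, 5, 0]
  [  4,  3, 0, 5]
A Jordan chain for λ = 5 of length 2:
v_1 = (12, -16, 0, 4)ᵀ
v_2 = (1, 0, 0, 0)ᵀ

Let N = A − (5)·I. We want v_2 with N^2 v_2 = 0 but N^1 v_2 ≠ 0; then v_{j-1} := N · v_j for j = 2, …, 2.

Pick v_2 = (1, 0, 0, 0)ᵀ.
Then v_1 = N · v_2 = (12, -16, 0, 4)ᵀ.

Sanity check: (A − (5)·I) v_1 = (0, 0, 0, 0)ᵀ = 0. ✓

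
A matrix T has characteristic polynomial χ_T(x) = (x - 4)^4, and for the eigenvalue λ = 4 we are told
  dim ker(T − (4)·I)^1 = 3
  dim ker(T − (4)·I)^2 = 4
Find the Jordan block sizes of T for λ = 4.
Block sizes for λ = 4: [2, 1, 1]

From the dimensions of kernels of powers, the number of Jordan blocks of size at least j is d_j − d_{j−1} where d_j = dim ker(N^j) (with d_0 = 0). Computing the differences gives [3, 1].
The number of blocks of size exactly k is (#blocks of size ≥ k) − (#blocks of size ≥ k + 1), so the partition is: 2 block(s) of size 1, 1 block(s) of size 2.
In nonincreasing order the block sizes are [2, 1, 1].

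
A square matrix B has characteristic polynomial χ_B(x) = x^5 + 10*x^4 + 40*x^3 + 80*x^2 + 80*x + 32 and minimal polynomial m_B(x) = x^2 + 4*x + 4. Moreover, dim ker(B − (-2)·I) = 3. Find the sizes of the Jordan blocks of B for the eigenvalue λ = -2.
Block sizes for λ = -2: [2, 2, 1]

Step 1 — from the characteristic polynomial, algebraic multiplicity of λ = -2 is 5. From dim ker(B − (-2)·I) = 3, there are exactly 3 Jordan blocks for λ = -2.
Step 2 — from the minimal polynomial, the factor (x + 2)^2 tells us the largest block for λ = -2 has size 2.
Step 3 — with total size 5, 3 blocks, and largest block 2, the block sizes (in nonincreasing order) are [2, 2, 1].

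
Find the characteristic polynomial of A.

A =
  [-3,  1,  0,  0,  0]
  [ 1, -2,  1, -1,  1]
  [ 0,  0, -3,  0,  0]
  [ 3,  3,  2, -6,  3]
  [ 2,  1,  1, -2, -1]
x^5 + 15*x^4 + 90*x^3 + 270*x^2 + 405*x + 243

Expanding det(x·I − A) (e.g. by cofactor expansion or by noting that A is similar to its Jordan form J, which has the same characteristic polynomial as A) gives
  χ_A(x) = x^5 + 15*x^4 + 90*x^3 + 270*x^2 + 405*x + 243
which factors as (x + 3)^5. The eigenvalues (with algebraic multiplicities) are λ = -3 with multiplicity 5.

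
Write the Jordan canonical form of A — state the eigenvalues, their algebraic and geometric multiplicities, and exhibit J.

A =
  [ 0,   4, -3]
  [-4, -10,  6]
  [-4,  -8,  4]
J_2(-2) ⊕ J_1(-2)

The characteristic polynomial is
  det(x·I − A) = x^3 + 6*x^2 + 12*x + 8 = (x + 2)^3

Eigenvalues and multiplicities (the geometric multiplicity of λ is n − rank(A − λI), which equals the number of Jordan blocks for λ):
  λ = -2: algebraic multiplicity = 3, geometric multiplicity = 2

Determining the block sizes for each eigenvalue:
  λ = -2: 2 blocks summing to 3 forces exactly one block of size 2 and the rest size 1 → block sizes [2, 1]

Assembling the blocks gives a Jordan form
J =
  [-2,  1,  0]
  [ 0, -2,  0]
  [ 0,  0, -2]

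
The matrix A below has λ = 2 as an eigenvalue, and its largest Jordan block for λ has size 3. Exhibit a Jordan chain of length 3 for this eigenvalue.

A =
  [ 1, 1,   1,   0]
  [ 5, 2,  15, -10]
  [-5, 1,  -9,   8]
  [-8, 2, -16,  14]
A Jordan chain for λ = 2 of length 3:
v_1 = (1, 0, 1, 2)ᵀ
v_2 = (-1, 5, -5, -8)ᵀ
v_3 = (1, 0, 0, 0)ᵀ

Let N = A − (2)·I. We want v_3 with N^3 v_3 = 0 but N^2 v_3 ≠ 0; then v_{j-1} := N · v_j for j = 3, …, 2.

Pick v_3 = (1, 0, 0, 0)ᵀ.
Then v_2 = N · v_3 = (-1, 5, -5, -8)ᵀ.
Then v_1 = N · v_2 = (1, 0, 1, 2)ᵀ.

Sanity check: (A − (2)·I) v_1 = (0, 0, 0, 0)ᵀ = 0. ✓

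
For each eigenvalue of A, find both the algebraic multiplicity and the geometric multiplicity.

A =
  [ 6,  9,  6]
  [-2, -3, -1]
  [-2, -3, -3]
λ = 0: alg = 3, geom = 1

Step 1 — factor the characteristic polynomial to read off the algebraic multiplicities:
  χ_A(x) = x^3

Step 2 — compute geometric multiplicities via the rank-nullity identity g(λ) = n − rank(A − λI):
  rank(A − (0)·I) = 2, so dim ker(A − (0)·I) = n − 2 = 1

Summary:
  λ = 0: algebraic multiplicity = 3, geometric multiplicity = 1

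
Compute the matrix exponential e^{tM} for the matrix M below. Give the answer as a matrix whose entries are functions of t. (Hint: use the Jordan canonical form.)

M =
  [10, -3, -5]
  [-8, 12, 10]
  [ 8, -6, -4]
e^{tM} =
  [4*t*exp(6*t) + exp(6*t), -3*t*exp(6*t), -5*t*exp(6*t)]
  [-8*t*exp(6*t), 6*t*exp(6*t) + exp(6*t), 10*t*exp(6*t)]
  [8*t*exp(6*t), -6*t*exp(6*t), -10*t*exp(6*t) + exp(6*t)]

Strategy: write M = P · J · P⁻¹ where J is a Jordan canonical form, so e^{tM} = P · e^{tJ} · P⁻¹, and e^{tJ} can be computed block-by-block.

M has Jordan form
J =
  [6, 1, 0]
  [0, 6, 0]
  [0, 0, 6]
(up to reordering of blocks).

Per-block formulas:
  For a 2×2 Jordan block J_2(6): exp(t · J_2(6)) = e^(6t)·(I + t·N), where N is the 2×2 nilpotent shift.
  For a 1×1 block at λ = 6: exp(t · [6]) = [e^(6t)].

After assembling e^{tJ} and conjugating by P, we get:

e^{tM} =
  [4*t*exp(6*t) + exp(6*t), -3*t*exp(6*t), -5*t*exp(6*t)]
  [-8*t*exp(6*t), 6*t*exp(6*t) + exp(6*t), 10*t*exp(6*t)]
  [8*t*exp(6*t), -6*t*exp(6*t), -10*t*exp(6*t) + exp(6*t)]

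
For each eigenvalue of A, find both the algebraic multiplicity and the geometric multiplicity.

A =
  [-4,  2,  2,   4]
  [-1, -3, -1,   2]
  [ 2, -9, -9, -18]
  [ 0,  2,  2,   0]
λ = -4: alg = 4, geom = 2

Step 1 — factor the characteristic polynomial to read off the algebraic multiplicities:
  χ_A(x) = (x + 4)^4

Step 2 — compute geometric multiplicities via the rank-nullity identity g(λ) = n − rank(A − λI):
  rank(A − (-4)·I) = 2, so dim ker(A − (-4)·I) = n − 2 = 2

Summary:
  λ = -4: algebraic multiplicity = 4, geometric multiplicity = 2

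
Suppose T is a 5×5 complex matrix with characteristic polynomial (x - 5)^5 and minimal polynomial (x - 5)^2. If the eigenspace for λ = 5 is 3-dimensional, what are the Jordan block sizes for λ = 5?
Block sizes for λ = 5: [2, 2, 1]

Step 1 — from the characteristic polynomial, algebraic multiplicity of λ = 5 is 5. From dim ker(T − (5)·I) = 3, there are exactly 3 Jordan blocks for λ = 5.
Step 2 — from the minimal polynomial, the factor (x − 5)^2 tells us the largest block for λ = 5 has size 2.
Step 3 — with total size 5, 3 blocks, and largest block 2, the block sizes (in nonincreasing order) are [2, 2, 1].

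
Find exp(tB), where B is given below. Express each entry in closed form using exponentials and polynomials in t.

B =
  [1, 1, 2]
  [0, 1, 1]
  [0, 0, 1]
e^{tB} =
  [exp(t), t*exp(t), t^2*exp(t)/2 + 2*t*exp(t)]
  [0, exp(t), t*exp(t)]
  [0, 0, exp(t)]

Strategy: write B = P · J · P⁻¹ where J is a Jordan canonical form, so e^{tB} = P · e^{tJ} · P⁻¹, and e^{tJ} can be computed block-by-block.

B has Jordan form
J =
  [1, 1, 0]
  [0, 1, 1]
  [0, 0, 1]
(up to reordering of blocks).

Per-block formulas:
  For a 3×3 Jordan block J_3(1): exp(t · J_3(1)) = e^(1t)·(I + t·N + (t^2/2)·N^2), where N is the 3×3 nilpotent shift.

After assembling e^{tJ} and conjugating by P, we get:

e^{tB} =
  [exp(t), t*exp(t), t^2*exp(t)/2 + 2*t*exp(t)]
  [0, exp(t), t*exp(t)]
  [0, 0, exp(t)]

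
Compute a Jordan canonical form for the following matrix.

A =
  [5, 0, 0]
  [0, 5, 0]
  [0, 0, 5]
J_1(5) ⊕ J_1(5) ⊕ J_1(5)

The characteristic polynomial is
  det(x·I − A) = x^3 - 15*x^2 + 75*x - 125 = (x - 5)^3

Eigenvalues and multiplicities (the geometric multiplicity of λ is n − rank(A − λI), which equals the number of Jordan blocks for λ):
  λ = 5: algebraic multiplicity = 3, geometric multiplicity = 3

Determining the block sizes for each eigenvalue:
  λ = 5: gm = am = 3, so every block has size 1 → block sizes [1, 1, 1]

Assembling the blocks gives a Jordan form
J =
  [5, 0, 0]
  [0, 5, 0]
  [0, 0, 5]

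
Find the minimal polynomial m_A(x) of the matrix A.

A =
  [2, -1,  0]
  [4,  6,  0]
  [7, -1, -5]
x^3 - 3*x^2 - 24*x + 80

The characteristic polynomial is χ_A(x) = (x - 4)^2*(x + 5), so the eigenvalues are known. The minimal polynomial is
  m_A(x) = Π_λ (x − λ)^{k_λ}
where k_λ is the size of the *largest* Jordan block for λ (equivalently, the smallest k with (A − λI)^k v = 0 for every generalised eigenvector v of λ).

  λ = -5: largest Jordan block has size 1, contributing (x + 5)
  λ = 4: largest Jordan block has size 2, contributing (x − 4)^2

So m_A(x) = (x - 4)^2*(x + 5) = x^3 - 3*x^2 - 24*x + 80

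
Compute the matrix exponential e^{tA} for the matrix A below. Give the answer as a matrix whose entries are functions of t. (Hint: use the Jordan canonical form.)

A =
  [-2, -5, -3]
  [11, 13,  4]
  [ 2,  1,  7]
e^{tA} =
  [3*t^2*exp(6*t)/2 - 8*t*exp(6*t) + exp(6*t), t^2*exp(6*t) - 5*t*exp(6*t), t^2*exp(6*t)/2 - 3*t*exp(6*t)]
  [-3*t^2*exp(6*t)/2 + 11*t*exp(6*t), -t^2*exp(6*t) + 7*t*exp(6*t) + exp(6*t), -t^2*exp(6*t)/2 + 4*t*exp(6*t)]
  [-3*t^2*exp(6*t)/2 + 2*t*exp(6*t), -t^2*exp(6*t) + t*exp(6*t), -t^2*exp(6*t)/2 + t*exp(6*t) + exp(6*t)]

Strategy: write A = P · J · P⁻¹ where J is a Jordan canonical form, so e^{tA} = P · e^{tJ} · P⁻¹, and e^{tJ} can be computed block-by-block.

A has Jordan form
J =
  [6, 1, 0]
  [0, 6, 1]
  [0, 0, 6]
(up to reordering of blocks).

Per-block formulas:
  For a 3×3 Jordan block J_3(6): exp(t · J_3(6)) = e^(6t)·(I + t·N + (t^2/2)·N^2), where N is the 3×3 nilpotent shift.

After assembling e^{tJ} and conjugating by P, we get:

e^{tA} =
  [3*t^2*exp(6*t)/2 - 8*t*exp(6*t) + exp(6*t), t^2*exp(6*t) - 5*t*exp(6*t), t^2*exp(6*t)/2 - 3*t*exp(6*t)]
  [-3*t^2*exp(6*t)/2 + 11*t*exp(6*t), -t^2*exp(6*t) + 7*t*exp(6*t) + exp(6*t), -t^2*exp(6*t)/2 + 4*t*exp(6*t)]
  [-3*t^2*exp(6*t)/2 + 2*t*exp(6*t), -t^2*exp(6*t) + t*exp(6*t), -t^2*exp(6*t)/2 + t*exp(6*t) + exp(6*t)]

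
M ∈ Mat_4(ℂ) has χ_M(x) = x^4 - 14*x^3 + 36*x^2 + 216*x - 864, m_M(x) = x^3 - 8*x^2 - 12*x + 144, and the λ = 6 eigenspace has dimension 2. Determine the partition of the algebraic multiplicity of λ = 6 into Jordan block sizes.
Block sizes for λ = 6: [2, 1]

Step 1 — from the characteristic polynomial, algebraic multiplicity of λ = 6 is 3. From dim ker(M − (6)·I) = 2, there are exactly 2 Jordan blocks for λ = 6.
Step 2 — from the minimal polynomial, the factor (x − 6)^2 tells us the largest block for λ = 6 has size 2.
Step 3 — with total size 3, 2 blocks, and largest block 2, the block sizes (in nonincreasing order) are [2, 1].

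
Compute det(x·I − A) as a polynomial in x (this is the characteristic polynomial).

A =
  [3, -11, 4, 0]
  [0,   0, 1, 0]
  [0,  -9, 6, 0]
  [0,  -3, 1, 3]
x^4 - 12*x^3 + 54*x^2 - 108*x + 81

Expanding det(x·I − A) (e.g. by cofactor expansion or by noting that A is similar to its Jordan form J, which has the same characteristic polynomial as A) gives
  χ_A(x) = x^4 - 12*x^3 + 54*x^2 - 108*x + 81
which factors as (x - 3)^4. The eigenvalues (with algebraic multiplicities) are λ = 3 with multiplicity 4.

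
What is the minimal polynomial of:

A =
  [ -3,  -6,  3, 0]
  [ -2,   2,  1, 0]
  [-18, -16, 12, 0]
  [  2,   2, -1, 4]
x^3 - 11*x^2 + 40*x - 48

The characteristic polynomial is χ_A(x) = (x - 4)^3*(x - 3), so the eigenvalues are known. The minimal polynomial is
  m_A(x) = Π_λ (x − λ)^{k_λ}
where k_λ is the size of the *largest* Jordan block for λ (equivalently, the smallest k with (A − λI)^k v = 0 for every generalised eigenvector v of λ).

  λ = 3: largest Jordan block has size 1, contributing (x − 3)
  λ = 4: largest Jordan block has size 2, contributing (x − 4)^2

So m_A(x) = (x - 4)^2*(x - 3) = x^3 - 11*x^2 + 40*x - 48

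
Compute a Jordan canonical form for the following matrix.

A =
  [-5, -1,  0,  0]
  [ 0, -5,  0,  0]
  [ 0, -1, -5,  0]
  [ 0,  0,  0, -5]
J_2(-5) ⊕ J_1(-5) ⊕ J_1(-5)

The characteristic polynomial is
  det(x·I − A) = x^4 + 20*x^3 + 150*x^2 + 500*x + 625 = (x + 5)^4

Eigenvalues and multiplicities (the geometric multiplicity of λ is n − rank(A − λI), which equals the number of Jordan blocks for λ):
  λ = -5: algebraic multiplicity = 4, geometric multiplicity = 3

Determining the block sizes for each eigenvalue:
  λ = -5: 3 blocks summing to 4 forces exactly one block of size 2 and the rest size 1 → block sizes [2, 1, 1]

Assembling the blocks gives a Jordan form
J =
  [-5,  1,  0,  0]
  [ 0, -5,  0,  0]
  [ 0,  0, -5,  0]
  [ 0,  0,  0, -5]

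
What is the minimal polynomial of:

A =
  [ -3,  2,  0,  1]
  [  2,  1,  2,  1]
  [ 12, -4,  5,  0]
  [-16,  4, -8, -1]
x^3 - x^2 - x + 1

The characteristic polynomial is χ_A(x) = (x - 1)^3*(x + 1), so the eigenvalues are known. The minimal polynomial is
  m_A(x) = Π_λ (x − λ)^{k_λ}
where k_λ is the size of the *largest* Jordan block for λ (equivalently, the smallest k with (A − λI)^k v = 0 for every generalised eigenvector v of λ).

  λ = -1: largest Jordan block has size 1, contributing (x + 1)
  λ = 1: largest Jordan block has size 2, contributing (x − 1)^2

So m_A(x) = (x - 1)^2*(x + 1) = x^3 - x^2 - x + 1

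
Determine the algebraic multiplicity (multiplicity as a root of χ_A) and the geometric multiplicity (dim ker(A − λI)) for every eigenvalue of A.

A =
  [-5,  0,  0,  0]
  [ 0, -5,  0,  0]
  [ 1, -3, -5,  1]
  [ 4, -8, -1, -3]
λ = -5: alg = 2, geom = 2; λ = -4: alg = 2, geom = 1

Step 1 — factor the characteristic polynomial to read off the algebraic multiplicities:
  χ_A(x) = (x + 4)^2*(x + 5)^2

Step 2 — compute geometric multiplicities via the rank-nullity identity g(λ) = n − rank(A − λI):
  rank(A − (-5)·I) = 2, so dim ker(A − (-5)·I) = n − 2 = 2
  rank(A − (-4)·I) = 3, so dim ker(A − (-4)·I) = n − 3 = 1

Summary:
  λ = -5: algebraic multiplicity = 2, geometric multiplicity = 2
  λ = -4: algebraic multiplicity = 2, geometric multiplicity = 1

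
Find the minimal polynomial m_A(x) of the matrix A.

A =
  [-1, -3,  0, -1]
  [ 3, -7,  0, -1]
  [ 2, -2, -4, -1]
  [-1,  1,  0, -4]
x^3 + 12*x^2 + 48*x + 64

The characteristic polynomial is χ_A(x) = (x + 4)^4, so the eigenvalues are known. The minimal polynomial is
  m_A(x) = Π_λ (x − λ)^{k_λ}
where k_λ is the size of the *largest* Jordan block for λ (equivalently, the smallest k with (A − λI)^k v = 0 for every generalised eigenvector v of λ).

  λ = -4: largest Jordan block has size 3, contributing (x + 4)^3

So m_A(x) = (x + 4)^3 = x^3 + 12*x^2 + 48*x + 64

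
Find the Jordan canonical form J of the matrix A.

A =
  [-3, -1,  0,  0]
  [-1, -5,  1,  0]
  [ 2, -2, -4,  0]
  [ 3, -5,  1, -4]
J_3(-4) ⊕ J_1(-4)

The characteristic polynomial is
  det(x·I − A) = x^4 + 16*x^3 + 96*x^2 + 256*x + 256 = (x + 4)^4

Eigenvalues and multiplicities (the geometric multiplicity of λ is n − rank(A − λI), which equals the number of Jordan blocks for λ):
  λ = -4: algebraic multiplicity = 4, geometric multiplicity = 2

Determining the block sizes for each eigenvalue:
  λ = -4: with am = 4 and gm = 2, the partition is not yet determined (e.g. several partitions of 4 into 2 parts exist). Let N = A − (-4)·I. Computing rank(N^1) = 2, rank(N^2) = 1, rank(N^3) = 0; the number of blocks of size ≥ j is rank(N^{j−1}) − rank(N^j), giving [2, 1, 1]. So we have 1 block(s) of size 3, 1 block(s) of size 1 → block sizes [3, 1]

Assembling the blocks gives a Jordan form
J =
  [-4,  1,  0,  0]
  [ 0, -4,  1,  0]
  [ 0,  0, -4,  0]
  [ 0,  0,  0, -4]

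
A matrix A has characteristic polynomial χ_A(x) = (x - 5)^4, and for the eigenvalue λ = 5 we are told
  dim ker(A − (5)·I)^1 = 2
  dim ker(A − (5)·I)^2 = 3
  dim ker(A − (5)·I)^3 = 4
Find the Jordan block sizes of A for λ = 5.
Block sizes for λ = 5: [3, 1]

From the dimensions of kernels of powers, the number of Jordan blocks of size at least j is d_j − d_{j−1} where d_j = dim ker(N^j) (with d_0 = 0). Computing the differences gives [2, 1, 1].
The number of blocks of size exactly k is (#blocks of size ≥ k) − (#blocks of size ≥ k + 1), so the partition is: 1 block(s) of size 1, 1 block(s) of size 3.
In nonincreasing order the block sizes are [3, 1].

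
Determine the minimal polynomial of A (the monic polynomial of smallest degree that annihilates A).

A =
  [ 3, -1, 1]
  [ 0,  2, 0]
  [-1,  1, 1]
x^2 - 4*x + 4

The characteristic polynomial is χ_A(x) = (x - 2)^3, so the eigenvalues are known. The minimal polynomial is
  m_A(x) = Π_λ (x − λ)^{k_λ}
where k_λ is the size of the *largest* Jordan block for λ (equivalently, the smallest k with (A − λI)^k v = 0 for every generalised eigenvector v of λ).

  λ = 2: largest Jordan block has size 2, contributing (x − 2)^2

So m_A(x) = (x - 2)^2 = x^2 - 4*x + 4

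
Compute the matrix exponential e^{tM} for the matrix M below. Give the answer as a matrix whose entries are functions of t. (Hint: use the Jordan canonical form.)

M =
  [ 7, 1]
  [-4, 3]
e^{tM} =
  [2*t*exp(5*t) + exp(5*t), t*exp(5*t)]
  [-4*t*exp(5*t), -2*t*exp(5*t) + exp(5*t)]

Strategy: write M = P · J · P⁻¹ where J is a Jordan canonical form, so e^{tM} = P · e^{tJ} · P⁻¹, and e^{tJ} can be computed block-by-block.

M has Jordan form
J =
  [5, 1]
  [0, 5]
(up to reordering of blocks).

Per-block formulas:
  For a 2×2 Jordan block J_2(5): exp(t · J_2(5)) = e^(5t)·(I + t·N), where N is the 2×2 nilpotent shift.

After assembling e^{tJ} and conjugating by P, we get:

e^{tM} =
  [2*t*exp(5*t) + exp(5*t), t*exp(5*t)]
  [-4*t*exp(5*t), -2*t*exp(5*t) + exp(5*t)]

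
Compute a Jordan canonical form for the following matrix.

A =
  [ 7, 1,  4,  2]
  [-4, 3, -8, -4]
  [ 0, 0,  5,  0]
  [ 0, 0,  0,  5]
J_2(5) ⊕ J_1(5) ⊕ J_1(5)

The characteristic polynomial is
  det(x·I − A) = x^4 - 20*x^3 + 150*x^2 - 500*x + 625 = (x - 5)^4

Eigenvalues and multiplicities (the geometric multiplicity of λ is n − rank(A − λI), which equals the number of Jordan blocks for λ):
  λ = 5: algebraic multiplicity = 4, geometric multiplicity = 3

Determining the block sizes for each eigenvalue:
  λ = 5: 3 blocks summing to 4 forces exactly one block of size 2 and the rest size 1 → block sizes [2, 1, 1]

Assembling the blocks gives a Jordan form
J =
  [5, 1, 0, 0]
  [0, 5, 0, 0]
  [0, 0, 5, 0]
  [0, 0, 0, 5]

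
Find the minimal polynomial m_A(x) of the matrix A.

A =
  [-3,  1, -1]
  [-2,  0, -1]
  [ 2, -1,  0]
x^2 + 2*x + 1

The characteristic polynomial is χ_A(x) = (x + 1)^3, so the eigenvalues are known. The minimal polynomial is
  m_A(x) = Π_λ (x − λ)^{k_λ}
where k_λ is the size of the *largest* Jordan block for λ (equivalently, the smallest k with (A − λI)^k v = 0 for every generalised eigenvector v of λ).

  λ = -1: largest Jordan block has size 2, contributing (x + 1)^2

So m_A(x) = (x + 1)^2 = x^2 + 2*x + 1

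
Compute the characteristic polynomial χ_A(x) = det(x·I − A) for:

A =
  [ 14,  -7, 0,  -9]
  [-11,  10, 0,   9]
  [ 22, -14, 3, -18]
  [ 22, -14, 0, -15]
x^4 - 12*x^3 + 54*x^2 - 108*x + 81

Expanding det(x·I − A) (e.g. by cofactor expansion or by noting that A is similar to its Jordan form J, which has the same characteristic polynomial as A) gives
  χ_A(x) = x^4 - 12*x^3 + 54*x^2 - 108*x + 81
which factors as (x - 3)^4. The eigenvalues (with algebraic multiplicities) are λ = 3 with multiplicity 4.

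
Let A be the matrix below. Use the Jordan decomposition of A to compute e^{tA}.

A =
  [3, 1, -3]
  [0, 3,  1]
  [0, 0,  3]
e^{tA} =
  [exp(3*t), t*exp(3*t), t^2*exp(3*t)/2 - 3*t*exp(3*t)]
  [0, exp(3*t), t*exp(3*t)]
  [0, 0, exp(3*t)]

Strategy: write A = P · J · P⁻¹ where J is a Jordan canonical form, so e^{tA} = P · e^{tJ} · P⁻¹, and e^{tJ} can be computed block-by-block.

A has Jordan form
J =
  [3, 1, 0]
  [0, 3, 1]
  [0, 0, 3]
(up to reordering of blocks).

Per-block formulas:
  For a 3×3 Jordan block J_3(3): exp(t · J_3(3)) = e^(3t)·(I + t·N + (t^2/2)·N^2), where N is the 3×3 nilpotent shift.

After assembling e^{tJ} and conjugating by P, we get:

e^{tA} =
  [exp(3*t), t*exp(3*t), t^2*exp(3*t)/2 - 3*t*exp(3*t)]
  [0, exp(3*t), t*exp(3*t)]
  [0, 0, exp(3*t)]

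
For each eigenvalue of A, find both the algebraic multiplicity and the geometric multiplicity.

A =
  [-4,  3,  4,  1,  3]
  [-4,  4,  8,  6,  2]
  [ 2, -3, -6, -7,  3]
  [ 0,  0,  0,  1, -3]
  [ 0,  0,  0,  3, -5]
λ = -2: alg = 5, geom = 3

Step 1 — factor the characteristic polynomial to read off the algebraic multiplicities:
  χ_A(x) = (x + 2)^5

Step 2 — compute geometric multiplicities via the rank-nullity identity g(λ) = n − rank(A − λI):
  rank(A − (-2)·I) = 2, so dim ker(A − (-2)·I) = n − 2 = 3

Summary:
  λ = -2: algebraic multiplicity = 5, geometric multiplicity = 3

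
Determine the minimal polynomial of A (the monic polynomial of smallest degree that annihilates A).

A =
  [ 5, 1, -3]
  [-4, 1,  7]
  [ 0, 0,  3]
x^3 - 9*x^2 + 27*x - 27

The characteristic polynomial is χ_A(x) = (x - 3)^3, so the eigenvalues are known. The minimal polynomial is
  m_A(x) = Π_λ (x − λ)^{k_λ}
where k_λ is the size of the *largest* Jordan block for λ (equivalently, the smallest k with (A − λI)^k v = 0 for every generalised eigenvector v of λ).

  λ = 3: largest Jordan block has size 3, contributing (x − 3)^3

So m_A(x) = (x - 3)^3 = x^3 - 9*x^2 + 27*x - 27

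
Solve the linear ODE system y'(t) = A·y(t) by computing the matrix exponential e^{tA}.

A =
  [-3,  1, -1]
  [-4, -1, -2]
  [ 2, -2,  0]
e^{tA} =
  [-4*t*exp(-t) + 3*exp(-t) - 2*exp(-2*t), t*exp(-t), -2*t*exp(-t) + exp(-t) - exp(-2*t)]
  [-4*exp(-t) + 4*exp(-2*t), exp(-t), -2*exp(-t) + 2*exp(-2*t)]
  [8*t*exp(-t) - 6*exp(-t) + 6*exp(-2*t), -2*t*exp(-t), 4*t*exp(-t) - 2*exp(-t) + 3*exp(-2*t)]

Strategy: write A = P · J · P⁻¹ where J is a Jordan canonical form, so e^{tA} = P · e^{tJ} · P⁻¹, and e^{tJ} can be computed block-by-block.

A has Jordan form
J =
  [-2,  0,  0]
  [ 0, -1,  1]
  [ 0,  0, -1]
(up to reordering of blocks).

Per-block formulas:
  For a 2×2 Jordan block J_2(-1): exp(t · J_2(-1)) = e^(-1t)·(I + t·N), where N is the 2×2 nilpotent shift.
  For a 1×1 block at λ = -2: exp(t · [-2]) = [e^(-2t)].

After assembling e^{tJ} and conjugating by P, we get:

e^{tA} =
  [-4*t*exp(-t) + 3*exp(-t) - 2*exp(-2*t), t*exp(-t), -2*t*exp(-t) + exp(-t) - exp(-2*t)]
  [-4*exp(-t) + 4*exp(-2*t), exp(-t), -2*exp(-t) + 2*exp(-2*t)]
  [8*t*exp(-t) - 6*exp(-t) + 6*exp(-2*t), -2*t*exp(-t), 4*t*exp(-t) - 2*exp(-t) + 3*exp(-2*t)]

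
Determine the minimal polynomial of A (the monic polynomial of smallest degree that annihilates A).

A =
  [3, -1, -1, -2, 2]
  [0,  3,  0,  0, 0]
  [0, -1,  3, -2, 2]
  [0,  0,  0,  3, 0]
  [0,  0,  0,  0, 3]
x^3 - 9*x^2 + 27*x - 27

The characteristic polynomial is χ_A(x) = (x - 3)^5, so the eigenvalues are known. The minimal polynomial is
  m_A(x) = Π_λ (x − λ)^{k_λ}
where k_λ is the size of the *largest* Jordan block for λ (equivalently, the smallest k with (A − λI)^k v = 0 for every generalised eigenvector v of λ).

  λ = 3: largest Jordan block has size 3, contributing (x − 3)^3

So m_A(x) = (x - 3)^3 = x^3 - 9*x^2 + 27*x - 27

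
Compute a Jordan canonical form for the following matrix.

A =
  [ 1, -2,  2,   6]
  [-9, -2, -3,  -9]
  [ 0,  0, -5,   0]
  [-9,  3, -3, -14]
J_2(-5) ⊕ J_1(-5) ⊕ J_1(-5)

The characteristic polynomial is
  det(x·I − A) = x^4 + 20*x^3 + 150*x^2 + 500*x + 625 = (x + 5)^4

Eigenvalues and multiplicities (the geometric multiplicity of λ is n − rank(A − λI), which equals the number of Jordan blocks for λ):
  λ = -5: algebraic multiplicity = 4, geometric multiplicity = 3

Determining the block sizes for each eigenvalue:
  λ = -5: 3 blocks summing to 4 forces exactly one block of size 2 and the rest size 1 → block sizes [2, 1, 1]

Assembling the blocks gives a Jordan form
J =
  [-5,  1,  0,  0]
  [ 0, -5,  0,  0]
  [ 0,  0, -5,  0]
  [ 0,  0,  0, -5]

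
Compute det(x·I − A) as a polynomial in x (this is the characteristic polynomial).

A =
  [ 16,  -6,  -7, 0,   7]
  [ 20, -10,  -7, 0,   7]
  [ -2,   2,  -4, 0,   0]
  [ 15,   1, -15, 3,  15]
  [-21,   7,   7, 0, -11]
x^5 + 6*x^4 - 15*x^3 - 116*x^2 + 48*x + 576

Expanding det(x·I − A) (e.g. by cofactor expansion or by noting that A is similar to its Jordan form J, which has the same characteristic polynomial as A) gives
  χ_A(x) = x^5 + 6*x^4 - 15*x^3 - 116*x^2 + 48*x + 576
which factors as (x - 3)^2*(x + 4)^3. The eigenvalues (with algebraic multiplicities) are λ = -4 with multiplicity 3, λ = 3 with multiplicity 2.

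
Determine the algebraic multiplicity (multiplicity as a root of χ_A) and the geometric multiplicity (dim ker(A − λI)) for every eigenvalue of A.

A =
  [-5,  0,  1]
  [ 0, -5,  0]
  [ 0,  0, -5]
λ = -5: alg = 3, geom = 2

Step 1 — factor the characteristic polynomial to read off the algebraic multiplicities:
  χ_A(x) = (x + 5)^3

Step 2 — compute geometric multiplicities via the rank-nullity identity g(λ) = n − rank(A − λI):
  rank(A − (-5)·I) = 1, so dim ker(A − (-5)·I) = n − 1 = 2

Summary:
  λ = -5: algebraic multiplicity = 3, geometric multiplicity = 2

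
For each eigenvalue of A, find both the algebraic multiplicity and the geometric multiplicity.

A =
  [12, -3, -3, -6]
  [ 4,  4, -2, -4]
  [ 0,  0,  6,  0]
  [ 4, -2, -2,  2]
λ = 6: alg = 4, geom = 3

Step 1 — factor the characteristic polynomial to read off the algebraic multiplicities:
  χ_A(x) = (x - 6)^4

Step 2 — compute geometric multiplicities via the rank-nullity identity g(λ) = n − rank(A − λI):
  rank(A − (6)·I) = 1, so dim ker(A − (6)·I) = n − 1 = 3

Summary:
  λ = 6: algebraic multiplicity = 4, geometric multiplicity = 3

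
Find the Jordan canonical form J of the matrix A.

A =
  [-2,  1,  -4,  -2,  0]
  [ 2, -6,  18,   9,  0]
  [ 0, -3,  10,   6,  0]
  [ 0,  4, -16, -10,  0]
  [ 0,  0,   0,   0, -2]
J_3(-2) ⊕ J_1(-2) ⊕ J_1(-2)

The characteristic polynomial is
  det(x·I − A) = x^5 + 10*x^4 + 40*x^3 + 80*x^2 + 80*x + 32 = (x + 2)^5

Eigenvalues and multiplicities (the geometric multiplicity of λ is n − rank(A − λI), which equals the number of Jordan blocks for λ):
  λ = -2: algebraic multiplicity = 5, geometric multiplicity = 3

Determining the block sizes for each eigenvalue:
  λ = -2: with am = 5 and gm = 3, the partition is not yet determined (e.g. several partitions of 5 into 3 parts exist). Let N = A − (-2)·I. Computing rank(N^1) = 2, rank(N^2) = 1, rank(N^3) = 0; the number of blocks of size ≥ j is rank(N^{j−1}) − rank(N^j), giving [3, 1, 1]. So we have 1 block(s) of size 3, 2 block(s) of size 1 → block sizes [3, 1, 1]

Assembling the blocks gives a Jordan form
J =
  [-2,  1,  0,  0,  0]
  [ 0, -2,  1,  0,  0]
  [ 0,  0, -2,  0,  0]
  [ 0,  0,  0, -2,  0]
  [ 0,  0,  0,  0, -2]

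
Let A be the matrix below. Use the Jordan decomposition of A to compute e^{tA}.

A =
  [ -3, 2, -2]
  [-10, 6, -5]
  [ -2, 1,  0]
e^{tA} =
  [-4*t*exp(t) + exp(t), 2*t*exp(t), -2*t*exp(t)]
  [-10*t*exp(t), 5*t*exp(t) + exp(t), -5*t*exp(t)]
  [-2*t*exp(t), t*exp(t), -t*exp(t) + exp(t)]

Strategy: write A = P · J · P⁻¹ where J is a Jordan canonical form, so e^{tA} = P · e^{tJ} · P⁻¹, and e^{tJ} can be computed block-by-block.

A has Jordan form
J =
  [1, 1, 0]
  [0, 1, 0]
  [0, 0, 1]
(up to reordering of blocks).

Per-block formulas:
  For a 1×1 block at λ = 1: exp(t · [1]) = [e^(1t)].
  For a 2×2 Jordan block J_2(1): exp(t · J_2(1)) = e^(1t)·(I + t·N), where N is the 2×2 nilpotent shift.

After assembling e^{tJ} and conjugating by P, we get:

e^{tA} =
  [-4*t*exp(t) + exp(t), 2*t*exp(t), -2*t*exp(t)]
  [-10*t*exp(t), 5*t*exp(t) + exp(t), -5*t*exp(t)]
  [-2*t*exp(t), t*exp(t), -t*exp(t) + exp(t)]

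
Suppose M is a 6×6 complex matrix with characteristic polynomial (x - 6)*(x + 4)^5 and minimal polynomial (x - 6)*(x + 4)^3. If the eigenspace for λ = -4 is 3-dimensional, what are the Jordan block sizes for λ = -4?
Block sizes for λ = -4: [3, 1, 1]

Step 1 — from the characteristic polynomial, algebraic multiplicity of λ = -4 is 5. From dim ker(M − (-4)·I) = 3, there are exactly 3 Jordan blocks for λ = -4.
Step 2 — from the minimal polynomial, the factor (x + 4)^3 tells us the largest block for λ = -4 has size 3.
Step 3 — with total size 5, 3 blocks, and largest block 3, the block sizes (in nonincreasing order) are [3, 1, 1].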